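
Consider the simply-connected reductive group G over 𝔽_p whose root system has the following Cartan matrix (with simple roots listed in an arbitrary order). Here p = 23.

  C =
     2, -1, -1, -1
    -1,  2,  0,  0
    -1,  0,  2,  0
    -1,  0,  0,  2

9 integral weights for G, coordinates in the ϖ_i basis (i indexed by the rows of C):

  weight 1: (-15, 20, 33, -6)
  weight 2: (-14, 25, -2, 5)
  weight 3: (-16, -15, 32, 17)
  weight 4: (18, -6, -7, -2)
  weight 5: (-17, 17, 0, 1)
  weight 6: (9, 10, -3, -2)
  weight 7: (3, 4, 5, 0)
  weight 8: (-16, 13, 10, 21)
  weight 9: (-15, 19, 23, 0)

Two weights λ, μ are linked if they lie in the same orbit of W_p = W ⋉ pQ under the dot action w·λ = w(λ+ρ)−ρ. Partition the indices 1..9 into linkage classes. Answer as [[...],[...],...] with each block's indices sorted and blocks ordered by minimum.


Root system D_4: the 4×4 matrix C matches after relabeling.

Ā_23 reps of the 9 weights (D_4, coords as presented):

  [1] (2, 11, 2, 1) · [2] (4, 5, 6, 1) · [3] (4, 5, 6, 1) · [4] (4, 5, 6, 1) · [5] (2, 11, 2, 1) · [6] (2, 11, 2, 1) · [7] (4, 5, 6, 1) · [8] (1, 1, 4, 7) · [9] (6, 1, 3, 6)

Linkage partition of the 9 weights (4 classes, p=23):

[[1, 5, 6], [2, 3, 4, 7], [8], [9]]


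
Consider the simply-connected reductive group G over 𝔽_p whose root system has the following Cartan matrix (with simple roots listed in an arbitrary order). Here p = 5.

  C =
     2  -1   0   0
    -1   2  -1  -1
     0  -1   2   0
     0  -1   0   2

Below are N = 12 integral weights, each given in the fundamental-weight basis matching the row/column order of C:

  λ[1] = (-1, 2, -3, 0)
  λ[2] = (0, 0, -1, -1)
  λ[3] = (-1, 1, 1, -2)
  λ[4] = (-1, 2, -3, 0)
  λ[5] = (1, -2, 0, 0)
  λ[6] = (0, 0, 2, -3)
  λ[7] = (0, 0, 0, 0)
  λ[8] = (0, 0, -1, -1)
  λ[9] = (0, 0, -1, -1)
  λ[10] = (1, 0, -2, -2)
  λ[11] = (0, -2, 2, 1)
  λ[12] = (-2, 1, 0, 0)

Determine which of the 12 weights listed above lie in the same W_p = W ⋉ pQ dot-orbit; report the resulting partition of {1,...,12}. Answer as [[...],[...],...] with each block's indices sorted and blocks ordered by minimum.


Type D_4, rank 4, |W|=192; reorder rows/cols to standard.

W_5-reps of the 12 weights in Ā_5 (same 4-coord order as C):

  λ_1 → (0, 1, 2, 1) · λ_2 → (1, 1, 0, 0) · λ_3 → (0, 1, 2, 1) · λ_4 → (0, 1, 2, 1) · λ_5 → (1, 1, 0, 0) · λ_6 → (0, 1, 2, 1) · λ_7 → (1, 1, 1, 1) · λ_8 → (1, 1, 0, 0) · λ_9 → (1, 1, 0, 0) · λ_10 → (1, 1, 0, 0) · λ_11 → (0, 1, 2, 1) · λ_12 → (1, 1, 1, 1)

3 distinct reps among the 12 weights ⇒ 3 W_5-linkage classes:

[[1, 3, 4, 6, 11], [2, 5, 8, 9, 10], [7, 12]]


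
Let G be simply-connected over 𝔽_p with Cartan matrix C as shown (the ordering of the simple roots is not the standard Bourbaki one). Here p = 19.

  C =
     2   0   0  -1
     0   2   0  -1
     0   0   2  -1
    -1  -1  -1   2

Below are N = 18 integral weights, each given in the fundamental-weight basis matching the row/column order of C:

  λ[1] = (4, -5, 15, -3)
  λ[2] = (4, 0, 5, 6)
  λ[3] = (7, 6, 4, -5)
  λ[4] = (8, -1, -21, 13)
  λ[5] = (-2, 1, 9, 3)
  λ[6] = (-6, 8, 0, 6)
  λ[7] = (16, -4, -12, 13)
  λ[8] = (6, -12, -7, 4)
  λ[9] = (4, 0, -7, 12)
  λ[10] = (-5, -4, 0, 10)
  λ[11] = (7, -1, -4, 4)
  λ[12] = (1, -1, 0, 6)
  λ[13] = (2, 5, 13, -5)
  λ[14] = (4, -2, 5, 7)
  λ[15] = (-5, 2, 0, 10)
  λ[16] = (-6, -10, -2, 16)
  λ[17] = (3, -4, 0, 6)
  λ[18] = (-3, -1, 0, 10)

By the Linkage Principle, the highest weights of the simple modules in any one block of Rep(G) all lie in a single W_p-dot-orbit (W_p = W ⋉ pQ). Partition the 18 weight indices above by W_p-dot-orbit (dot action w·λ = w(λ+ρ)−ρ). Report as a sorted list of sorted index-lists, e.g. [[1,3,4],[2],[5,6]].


Dynkin diagram of C (from the 6 off-diagonal −1 entries): D_4.

Folding the 18 weights λ_j+ρ into Ā_19 (reps in the given 4-coord order):

  λ_1+ρ ↦ (1, 2, 10, 3);  λ_2+ρ ↦ (5, 1, 6, 0);  λ_3+ρ ↦ (4, 3, 1, 4);  λ_4+ρ ↦ (1, 2, 10, 3);  λ_5+ρ ↦ (1, 2, 10, 3);  λ_6+ρ ↦ (5, 9, 1, 2);  λ_7+ρ ↦ (5, 9, 1, 2);  λ_8+ρ ↦ (5, 1, 6, 0);  λ_9+ρ ↦ (5, 1, 6, 0);  λ_10+ρ ↦ (4, 3, 1, 4);  λ_11+ρ ↦ (8, 0, 3, 2);  λ_12+ρ ↦ (2, 0, 1, 7);  λ_13+ρ ↦ (1, 2, 10, 3);  λ_14+ρ ↦ (5, 1, 6, 0);  λ_15+ρ ↦ (4, 3, 1, 4);  λ_16+ρ ↦ (5, 9, 1, 2);  λ_17+ρ ↦ (4, 3, 1, 4);  λ_18+ρ ↦ (2, 0, 1, 7)

Linkage partition of the 18 weights (6 classes, p=19):

[[1, 4, 5, 13], [2, 8, 9, 14], [3, 10, 15, 17], [6, 7, 16], [11], [12, 18]]


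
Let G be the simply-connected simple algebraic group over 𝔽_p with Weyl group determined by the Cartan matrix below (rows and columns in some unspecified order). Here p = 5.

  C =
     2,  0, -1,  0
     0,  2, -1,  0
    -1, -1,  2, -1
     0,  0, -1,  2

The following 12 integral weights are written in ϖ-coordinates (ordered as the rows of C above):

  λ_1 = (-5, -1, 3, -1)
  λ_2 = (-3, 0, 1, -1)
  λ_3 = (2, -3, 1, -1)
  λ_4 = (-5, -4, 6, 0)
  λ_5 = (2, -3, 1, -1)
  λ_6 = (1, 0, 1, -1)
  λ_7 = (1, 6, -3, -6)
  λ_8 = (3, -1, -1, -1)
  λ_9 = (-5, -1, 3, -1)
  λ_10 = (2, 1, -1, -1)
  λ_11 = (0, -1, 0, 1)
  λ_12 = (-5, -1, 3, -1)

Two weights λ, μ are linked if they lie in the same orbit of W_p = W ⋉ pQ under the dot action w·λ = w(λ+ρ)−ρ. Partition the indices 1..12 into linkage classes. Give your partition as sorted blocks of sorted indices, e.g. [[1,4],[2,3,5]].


Cartan matrix: type D_4 (|W|=192); un-permuting the 4 rows.

Each λ_j+ρ reduced to Ā_5; 4-tuples below use C's row order:

  [1] (4, 0, 0, 0)
  [2] (2, 1, 0, 0)
  [3] (3, 2, 0, 0)
  [4] (1, 0, 1, 2)
  [5] (3, 2, 0, 0)
  [6] (2, 1, 0, 0)
  [7] (3, 2, 0, 0)
  [8] (4, 0, 0, 0)
  [9] (4, 0, 0, 0)
  [10] (3, 2, 0, 0)
  [11] (1, 0, 1, 2)
  [12] (4, 0, 0, 0)

Linkage partition of the 12 weights (4 classes, p=5):

[[1, 8, 9, 12], [2, 6], [3, 5, 7, 10], [4, 11]]


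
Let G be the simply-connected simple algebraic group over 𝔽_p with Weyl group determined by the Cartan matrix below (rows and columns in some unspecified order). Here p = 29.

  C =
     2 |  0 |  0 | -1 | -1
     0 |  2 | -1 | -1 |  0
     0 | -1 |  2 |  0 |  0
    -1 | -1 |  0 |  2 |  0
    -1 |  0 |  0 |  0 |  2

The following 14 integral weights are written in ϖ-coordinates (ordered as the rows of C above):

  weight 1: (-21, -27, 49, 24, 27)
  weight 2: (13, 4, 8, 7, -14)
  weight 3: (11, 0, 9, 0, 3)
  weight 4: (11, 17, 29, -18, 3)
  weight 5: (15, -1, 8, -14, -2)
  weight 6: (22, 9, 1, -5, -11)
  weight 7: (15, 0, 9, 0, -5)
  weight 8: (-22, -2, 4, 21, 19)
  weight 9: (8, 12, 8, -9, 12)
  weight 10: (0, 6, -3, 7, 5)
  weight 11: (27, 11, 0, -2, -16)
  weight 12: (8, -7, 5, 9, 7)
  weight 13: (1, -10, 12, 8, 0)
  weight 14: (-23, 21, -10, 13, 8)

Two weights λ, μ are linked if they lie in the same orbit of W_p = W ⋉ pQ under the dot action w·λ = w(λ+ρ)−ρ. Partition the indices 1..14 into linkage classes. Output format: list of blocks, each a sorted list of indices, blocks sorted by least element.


A_5 Cartan matrix, 5 simple roots permuted; ρ=(1,1,1,1,1).

λ_j+ρ reflected into Ā_29 (⟨·,θ^∨⟩≤29); 5-tuples as given:

    λ_1+ρ ↦ (20, 1, 4, 0, 1)
    λ_2+ρ ↦ (1, 5, 2, 8, 6)
    λ_3+ρ ↦ (12, 1, 10, 1, 4)
    λ_4+ρ ↦ (12, 1, 10, 1, 4)
    λ_5+ρ ↦ (2, 9, 4, 0, 1)
    λ_6+ρ ↦ (9, 6, 0, 4, 8)
    λ_7+ρ ↦ (12, 1, 10, 1, 4)
    λ_8+ρ ↦ (20, 1, 4, 0, 1)
    λ_9+ρ ↦ (1, 5, 2, 8, 6)
    λ_10+ρ ↦ (1, 5, 2, 8, 6)
    λ_11+ρ ↦ (12, 1, 10, 1, 4)
    λ_12+ρ ↦ (9, 6, 0, 4, 8)
    λ_13+ρ ↦ (2, 9, 4, 0, 1)
    λ_14+ρ ↦ (1, 5, 2, 8, 6)

Linkage partition of the 14 weights (5 classes, p=29):

[[1, 8], [2, 9, 10, 14], [3, 4, 7, 11], [5, 13], [6, 12]]


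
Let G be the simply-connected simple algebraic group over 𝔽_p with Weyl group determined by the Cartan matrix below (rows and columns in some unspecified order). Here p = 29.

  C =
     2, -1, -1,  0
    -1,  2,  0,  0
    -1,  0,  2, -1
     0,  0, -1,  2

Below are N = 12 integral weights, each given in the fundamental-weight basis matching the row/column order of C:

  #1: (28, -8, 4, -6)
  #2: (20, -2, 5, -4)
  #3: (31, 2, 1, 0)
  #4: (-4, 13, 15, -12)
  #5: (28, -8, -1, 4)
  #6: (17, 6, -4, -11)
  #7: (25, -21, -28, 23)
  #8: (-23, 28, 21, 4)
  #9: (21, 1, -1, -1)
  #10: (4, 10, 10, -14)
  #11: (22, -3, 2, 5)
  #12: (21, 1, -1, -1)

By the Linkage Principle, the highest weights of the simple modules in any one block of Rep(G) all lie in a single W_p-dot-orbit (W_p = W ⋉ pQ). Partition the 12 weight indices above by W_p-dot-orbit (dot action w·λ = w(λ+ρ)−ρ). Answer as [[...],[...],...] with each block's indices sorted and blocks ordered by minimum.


C ↔ A_4 under row/col permutation; |W(A_4)| = 120.

W_29-reps of the 12 weights in Ā_29 (same 4-coord order as C):

  λ_1+ρ ↦ (22, 2, 0, 0) · λ_2+ρ ↦ (20, 1, 3, 3) · λ_3+ρ ↦ (20, 1, 3, 3) · λ_4+ρ ↦ (3, 11, 2, 11) · λ_5+ρ ↦ (22, 2, 0, 0) · λ_6+ρ ↦ (5, 7, 10, 3) · λ_7+ρ ↦ (20, 1, 3, 3) · λ_8+ρ ↦ (22, 2, 0, 0) · λ_9+ρ ↦ (22, 2, 0, 0) · λ_10+ρ ↦ (3, 11, 2, 11) · λ_11+ρ ↦ (20, 1, 3, 3) · λ_12+ρ ↦ (22, 2, 0, 0)

Grouping the 12 weights by Ā_29-representative: 4 linkage classes.

[[1, 5, 8, 9, 12], [2, 3, 7, 11], [4, 10], [6]]


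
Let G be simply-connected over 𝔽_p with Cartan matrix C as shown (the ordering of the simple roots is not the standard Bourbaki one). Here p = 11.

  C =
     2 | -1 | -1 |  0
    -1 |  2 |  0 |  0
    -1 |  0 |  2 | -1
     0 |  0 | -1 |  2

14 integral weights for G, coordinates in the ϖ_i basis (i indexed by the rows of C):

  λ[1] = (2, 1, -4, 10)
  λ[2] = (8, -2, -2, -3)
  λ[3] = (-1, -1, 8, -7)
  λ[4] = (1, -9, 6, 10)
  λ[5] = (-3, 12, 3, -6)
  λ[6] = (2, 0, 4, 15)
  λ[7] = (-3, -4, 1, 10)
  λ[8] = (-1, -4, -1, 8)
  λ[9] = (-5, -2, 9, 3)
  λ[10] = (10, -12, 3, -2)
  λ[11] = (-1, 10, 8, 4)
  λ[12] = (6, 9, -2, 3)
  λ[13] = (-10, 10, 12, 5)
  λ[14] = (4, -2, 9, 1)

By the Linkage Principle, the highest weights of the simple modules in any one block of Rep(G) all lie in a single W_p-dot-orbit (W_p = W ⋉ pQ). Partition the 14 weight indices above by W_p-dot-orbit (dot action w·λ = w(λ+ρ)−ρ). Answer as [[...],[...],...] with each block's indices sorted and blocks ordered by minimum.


Cartan matrix: type A_4 (|W|=120); un-permuting the 4 rows.

λ_j+ρ reflected into Ā_11 (⟨·,θ^∨⟩≤11); 4-tuples as given:

  [1] (0, 0, 3, 6);  [2] (5, 1, 2, 1);  [3] (0, 0, 3, 6);  [4] (1, 6, 0, 2);  [5] (1, 6, 0, 2);  [6] (5, 1, 2, 1);  [7] (0, 0, 3, 6);  [8] (0, 0, 3, 6);  [9] (1, 1, 5, 1);  [10] (0, 7, 0, 3);  [11] (0, 0, 3, 6);  [12] (1, 1, 5, 1);  [13] (1, 6, 0, 2);  [14] (1, 1, 5, 1)

Partition of {1..14} into 5 W_11-dot-orbits:

[[1, 3, 7, 8, 11], [2, 6], [4, 5, 13], [9, 12, 14], [10]]


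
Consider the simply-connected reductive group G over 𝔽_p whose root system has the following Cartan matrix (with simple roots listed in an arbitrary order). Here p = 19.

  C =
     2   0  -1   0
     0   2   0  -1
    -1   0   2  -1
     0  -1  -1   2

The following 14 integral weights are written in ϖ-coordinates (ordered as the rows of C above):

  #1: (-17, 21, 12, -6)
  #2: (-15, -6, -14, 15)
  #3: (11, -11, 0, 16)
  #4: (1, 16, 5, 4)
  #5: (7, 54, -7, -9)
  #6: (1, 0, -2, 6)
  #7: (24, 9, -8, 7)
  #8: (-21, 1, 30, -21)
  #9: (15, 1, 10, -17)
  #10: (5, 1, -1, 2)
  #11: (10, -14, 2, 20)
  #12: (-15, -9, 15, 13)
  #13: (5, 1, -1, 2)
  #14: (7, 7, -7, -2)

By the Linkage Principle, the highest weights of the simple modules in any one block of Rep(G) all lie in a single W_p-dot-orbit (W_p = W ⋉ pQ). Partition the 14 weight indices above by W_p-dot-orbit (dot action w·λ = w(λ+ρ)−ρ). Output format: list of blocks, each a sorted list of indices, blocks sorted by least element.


Cartan matrix: type A_4 (|W|=120); un-permuting the 4 rows.

Ā_19 reps of the 14 weights (A_4, coords as presented):

  1: (3, 3, 2, 3);  2: (3, 3, 2, 3);  3: (1, 1, 1, 6);  4: (6, 6, 3, 2);  5: (6, 6, 3, 2);  6: (1, 1, 1, 6);  7: (1, 1, 1, 6);  8: (1, 1, 1, 6);  9: (3, 3, 2, 3);  10: (6, 2, 0, 3);  11: (3, 3, 2, 3);  12: (3, 3, 2, 3);  13: (6, 2, 0, 3);  14: (1, 1, 1, 6)

Grouping the 14 weights by Ā_19-representative: 4 linkage classes.

[[1, 2, 9, 11, 12], [3, 6, 7, 8, 14], [4, 5], [10, 13]]


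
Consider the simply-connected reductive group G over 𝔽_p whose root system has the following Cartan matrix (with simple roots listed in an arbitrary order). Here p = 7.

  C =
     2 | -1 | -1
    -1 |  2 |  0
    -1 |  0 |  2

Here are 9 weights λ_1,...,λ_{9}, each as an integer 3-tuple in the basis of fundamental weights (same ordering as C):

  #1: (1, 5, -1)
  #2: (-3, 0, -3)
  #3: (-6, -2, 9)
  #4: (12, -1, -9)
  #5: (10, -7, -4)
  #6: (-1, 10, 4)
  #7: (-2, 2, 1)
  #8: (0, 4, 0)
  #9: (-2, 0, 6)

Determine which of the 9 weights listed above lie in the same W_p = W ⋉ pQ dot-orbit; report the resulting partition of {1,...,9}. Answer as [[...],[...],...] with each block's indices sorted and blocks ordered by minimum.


Type A_3, rank 3, |W|=24; reorder rows/cols to standard.

Ā_7 reps of the 9 weights (A_3, coords as presented):

  λ_1 → (1, 5, 1);  λ_2 → (1, 2, 1);  λ_3 → (1, 2, 1);  λ_4 → (1, 5, 1);  λ_5 → (1, 2, 1);  λ_6 → (2, 2, 0);  λ_7 → (1, 2, 1);  λ_8 → (1, 5, 1);  λ_9 → (1, 0, 6)

The 9 indices split into 4 linkage classes (same alcove rep ⇔ same W_7-dot-orbit):

[[1, 4, 8], [2, 3, 5, 7], [6], [9]]


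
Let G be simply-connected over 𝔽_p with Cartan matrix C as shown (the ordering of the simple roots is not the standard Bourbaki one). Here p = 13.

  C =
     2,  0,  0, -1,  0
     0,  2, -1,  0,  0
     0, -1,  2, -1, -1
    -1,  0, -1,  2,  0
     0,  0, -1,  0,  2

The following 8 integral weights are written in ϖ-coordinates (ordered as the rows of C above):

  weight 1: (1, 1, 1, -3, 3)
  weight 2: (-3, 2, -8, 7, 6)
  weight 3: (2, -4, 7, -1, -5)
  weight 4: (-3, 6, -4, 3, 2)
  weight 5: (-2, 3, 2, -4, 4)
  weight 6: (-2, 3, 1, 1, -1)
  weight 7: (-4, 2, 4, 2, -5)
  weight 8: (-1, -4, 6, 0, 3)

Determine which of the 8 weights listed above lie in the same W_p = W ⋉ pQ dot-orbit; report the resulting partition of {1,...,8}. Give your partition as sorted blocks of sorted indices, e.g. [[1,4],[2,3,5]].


C ↔ D_5 under row/col permutation; |W(D_5)| = 1920.

Ā_13 reps of the 8 weights (D_5, coords as presented):

  λ_1 → (0, 2, 0, 2, 4) · λ_2 → (1, 4, 2, 1, 0) · λ_3 → (3, 3, 1, 0, 4) · λ_4 → (1, 4, 2, 1, 0) · λ_5 → (3, 3, 1, 0, 4) · λ_6 → (1, 4, 2, 1, 0) · λ_7 → (3, 3, 1, 0, 4) · λ_8 → (3, 3, 1, 0, 4)

3 distinct reps among the 8 weights ⇒ 3 W_13-linkage classes:

[[1], [2, 4, 6], [3, 5, 7, 8]]


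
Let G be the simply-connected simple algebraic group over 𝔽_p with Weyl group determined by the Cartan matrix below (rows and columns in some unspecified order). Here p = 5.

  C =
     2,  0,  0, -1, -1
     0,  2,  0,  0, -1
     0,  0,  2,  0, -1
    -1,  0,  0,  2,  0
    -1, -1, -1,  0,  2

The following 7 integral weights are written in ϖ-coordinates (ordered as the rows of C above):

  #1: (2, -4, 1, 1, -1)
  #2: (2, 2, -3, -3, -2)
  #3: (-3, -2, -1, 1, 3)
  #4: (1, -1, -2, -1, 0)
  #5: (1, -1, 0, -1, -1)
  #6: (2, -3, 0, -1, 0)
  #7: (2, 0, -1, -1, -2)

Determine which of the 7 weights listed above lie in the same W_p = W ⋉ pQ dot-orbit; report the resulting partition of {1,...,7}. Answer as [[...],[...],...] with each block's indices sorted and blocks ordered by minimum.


C ↔ D_5 under row/col permutation; |W(D_5)| = 1920.

Folding the 7 weights λ_j+ρ into Ā_5 (reps in the given 5-coord order):

  1: (2, 0, 1, 0, 0);  2: (2, 0, 1, 0, 0);  3: (0, 1, 0, 0, 1);  4: (2, 0, 1, 0, 0);  5: (2, 0, 1, 0, 0);  6: (0, 1, 0, 0, 1);  7: (2, 0, 1, 0, 0)

Linkage partition of the 7 weights (2 classes, p=5):

[[1, 2, 4, 5, 7], [3, 6]]


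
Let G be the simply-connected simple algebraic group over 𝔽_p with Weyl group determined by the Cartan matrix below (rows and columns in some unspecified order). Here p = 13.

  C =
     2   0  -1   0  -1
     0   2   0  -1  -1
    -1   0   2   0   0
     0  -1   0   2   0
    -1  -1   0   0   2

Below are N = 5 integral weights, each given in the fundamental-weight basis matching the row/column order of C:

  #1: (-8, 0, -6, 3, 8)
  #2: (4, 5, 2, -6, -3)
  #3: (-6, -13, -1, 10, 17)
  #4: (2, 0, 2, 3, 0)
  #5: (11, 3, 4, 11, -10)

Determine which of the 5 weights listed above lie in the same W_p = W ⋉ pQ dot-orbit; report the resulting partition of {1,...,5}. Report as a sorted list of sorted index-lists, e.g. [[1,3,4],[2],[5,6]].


Type A_5, rank 5, |W|=720; reorder rows/cols to standard.

Alcove-folded reps (p=13, 5 weights, presented ϖ-order):

  1: (2, 2, 6, 1, 1) · 2: (3, 1, 3, 4, 1) · 3: (0, 7, 0, 4, 1) · 4: (3, 1, 3, 4, 1) · 5: (3, 1, 3, 4, 1)

Partition of {1..5} into 3 W_13-dot-orbits:

[[1], [2, 4, 5], [3]]


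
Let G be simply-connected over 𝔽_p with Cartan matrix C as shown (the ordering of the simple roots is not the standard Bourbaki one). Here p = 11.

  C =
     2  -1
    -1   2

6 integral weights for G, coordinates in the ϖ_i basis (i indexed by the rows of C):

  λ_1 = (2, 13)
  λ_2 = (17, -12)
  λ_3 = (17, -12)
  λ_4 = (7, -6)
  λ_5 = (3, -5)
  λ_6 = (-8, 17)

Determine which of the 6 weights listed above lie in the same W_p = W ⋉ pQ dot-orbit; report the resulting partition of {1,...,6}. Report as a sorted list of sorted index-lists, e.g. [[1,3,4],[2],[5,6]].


Root system A_2: the 2×2 matrix C matches after relabeling.

Ā_11 reps of the 6 weights (A_2, coords as presented):

  λ_1+ρ ↦ (3, 5)
  λ_2+ρ ↦ (0, 4)
  λ_3+ρ ↦ (0, 4)
  λ_4+ρ ↦ (3, 5)
  λ_5+ρ ↦ (0, 4)
  λ_6+ρ ↦ (0, 4)

Partition of {1..6} into 2 W_11-dot-orbits:

[[1, 4], [2, 3, 5, 6]]


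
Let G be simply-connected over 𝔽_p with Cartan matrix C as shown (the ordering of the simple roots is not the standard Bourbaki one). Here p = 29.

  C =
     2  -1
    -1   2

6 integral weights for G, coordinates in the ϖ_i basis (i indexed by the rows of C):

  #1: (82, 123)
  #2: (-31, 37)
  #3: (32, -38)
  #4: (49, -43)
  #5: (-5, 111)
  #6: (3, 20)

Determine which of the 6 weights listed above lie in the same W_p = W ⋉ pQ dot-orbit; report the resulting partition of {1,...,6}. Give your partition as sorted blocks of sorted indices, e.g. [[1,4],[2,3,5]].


A_2 Cartan matrix, 2 simple roots permuted; ρ=(1,1).

Ā_29 reps of the 6 weights (A_2, coords as presented):

    λ_1 → (4, 21)
    λ_2 → (20, 1)
    λ_3 → (4, 21)
    λ_4 → (13, 8)
    λ_5 → (4, 21)
    λ_6 → (4, 21)

These 6 weights hit 3 W_29-dot-orbits; sizes (4, 1, 1):

[[1, 3, 5, 6], [2], [4]]


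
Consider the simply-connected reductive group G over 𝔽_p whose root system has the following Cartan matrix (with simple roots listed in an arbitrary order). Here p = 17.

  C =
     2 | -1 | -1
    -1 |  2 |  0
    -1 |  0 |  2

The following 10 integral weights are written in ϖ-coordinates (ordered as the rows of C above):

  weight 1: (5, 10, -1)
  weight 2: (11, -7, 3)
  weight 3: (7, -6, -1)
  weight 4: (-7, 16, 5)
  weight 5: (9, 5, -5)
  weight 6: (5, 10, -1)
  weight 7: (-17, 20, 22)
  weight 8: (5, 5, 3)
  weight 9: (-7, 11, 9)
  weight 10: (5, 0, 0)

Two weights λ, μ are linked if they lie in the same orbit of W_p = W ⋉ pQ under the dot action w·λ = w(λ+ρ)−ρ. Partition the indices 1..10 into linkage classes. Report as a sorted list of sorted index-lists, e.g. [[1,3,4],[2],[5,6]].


Type A_3, rank 3, |W|=24; reorder rows/cols to standard.

Folding the 10 weights λ_j+ρ into Ā_17 (reps in the given 3-coord order):

  λ_1+ρ ↦ (6, 11, 0);  λ_2+ρ ↦ (6, 6, 4);  λ_3+ρ ↦ (3, 5, 0);  λ_4+ρ ↦ (6, 11, 0);  λ_5+ρ ↦ (6, 6, 4);  λ_6+ρ ↦ (6, 11, 0);  λ_7+ρ ↦ (6, 6, 4);  λ_8+ρ ↦ (6, 6, 4);  λ_9+ρ ↦ (6, 6, 4);  λ_10+ρ ↦ (6, 1, 1)

Partition of {1..10} into 4 W_17-dot-orbits:

[[1, 4, 6], [2, 5, 7, 8, 9], [3], [10]]


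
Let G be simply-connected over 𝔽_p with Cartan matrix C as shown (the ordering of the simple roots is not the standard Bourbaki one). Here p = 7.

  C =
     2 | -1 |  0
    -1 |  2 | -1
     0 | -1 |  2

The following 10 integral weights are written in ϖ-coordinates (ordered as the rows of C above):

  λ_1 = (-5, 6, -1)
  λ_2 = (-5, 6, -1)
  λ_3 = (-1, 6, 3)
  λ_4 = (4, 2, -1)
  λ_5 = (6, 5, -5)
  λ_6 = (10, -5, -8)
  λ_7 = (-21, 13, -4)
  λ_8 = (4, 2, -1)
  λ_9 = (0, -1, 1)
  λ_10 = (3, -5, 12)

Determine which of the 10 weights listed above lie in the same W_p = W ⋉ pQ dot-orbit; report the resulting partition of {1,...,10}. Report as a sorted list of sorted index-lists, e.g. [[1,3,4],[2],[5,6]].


A_3 Cartan matrix, 3 simple roots permuted; ρ=(1,1,1).

Ā_7 reps of the 10 weights (A_3, coords as presented):

    λ_1+ρ ↦ (4, 3, 0)
    λ_2+ρ ↦ (4, 3, 0)
    λ_3+ρ ↦ (4, 3, 0)
    λ_4+ρ ↦ (4, 2, 1)
    λ_5+ρ ↦ (1, 0, 2)
    λ_6+ρ ↦ (4, 3, 0)
    λ_7+ρ ↦ (4, 2, 1)
    λ_8+ρ ↦ (4, 2, 1)
    λ_9+ρ ↦ (1, 0, 2)
    λ_10+ρ ↦ (4, 2, 1)

These 10 weights hit 3 W_7-dot-orbits; sizes (4, 4, 2):

[[1, 2, 3, 6], [4, 7, 8, 10], [5, 9]]


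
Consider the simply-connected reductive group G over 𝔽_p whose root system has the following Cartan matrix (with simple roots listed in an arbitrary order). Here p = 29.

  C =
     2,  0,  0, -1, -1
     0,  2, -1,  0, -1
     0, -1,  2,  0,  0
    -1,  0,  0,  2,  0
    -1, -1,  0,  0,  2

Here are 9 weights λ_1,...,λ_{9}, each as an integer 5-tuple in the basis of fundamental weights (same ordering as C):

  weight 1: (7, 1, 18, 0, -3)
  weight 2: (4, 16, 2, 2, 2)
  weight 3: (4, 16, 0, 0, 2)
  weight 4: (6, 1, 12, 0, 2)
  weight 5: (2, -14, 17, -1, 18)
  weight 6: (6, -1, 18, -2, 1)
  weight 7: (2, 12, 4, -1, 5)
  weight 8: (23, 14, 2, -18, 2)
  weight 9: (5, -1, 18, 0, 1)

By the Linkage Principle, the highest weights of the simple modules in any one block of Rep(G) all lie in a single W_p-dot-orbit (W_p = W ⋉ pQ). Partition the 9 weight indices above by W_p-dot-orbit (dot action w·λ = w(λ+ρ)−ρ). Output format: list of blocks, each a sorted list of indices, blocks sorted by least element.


Type A_5, rank 5, |W|=720; reorder rows/cols to standard.

Alcove-folded reps (p=29, 9 weights, presented ϖ-order):

  1: (6, 0, 19, 1, 2);  2: (5, 17, 1, 1, 3);  3: (5, 17, 1, 1, 3);  4: (7, 2, 13, 1, 3);  5: (3, 13, 5, 0, 6);  6: (6, 0, 19, 1, 2);  7: (3, 13, 5, 0, 6);  8: (7, 2, 13, 1, 3);  9: (6, 0, 19, 1, 2)

Partition of {1..9} into 4 W_29-dot-orbits:

[[1, 6, 9], [2, 3], [4, 8], [5, 7]]


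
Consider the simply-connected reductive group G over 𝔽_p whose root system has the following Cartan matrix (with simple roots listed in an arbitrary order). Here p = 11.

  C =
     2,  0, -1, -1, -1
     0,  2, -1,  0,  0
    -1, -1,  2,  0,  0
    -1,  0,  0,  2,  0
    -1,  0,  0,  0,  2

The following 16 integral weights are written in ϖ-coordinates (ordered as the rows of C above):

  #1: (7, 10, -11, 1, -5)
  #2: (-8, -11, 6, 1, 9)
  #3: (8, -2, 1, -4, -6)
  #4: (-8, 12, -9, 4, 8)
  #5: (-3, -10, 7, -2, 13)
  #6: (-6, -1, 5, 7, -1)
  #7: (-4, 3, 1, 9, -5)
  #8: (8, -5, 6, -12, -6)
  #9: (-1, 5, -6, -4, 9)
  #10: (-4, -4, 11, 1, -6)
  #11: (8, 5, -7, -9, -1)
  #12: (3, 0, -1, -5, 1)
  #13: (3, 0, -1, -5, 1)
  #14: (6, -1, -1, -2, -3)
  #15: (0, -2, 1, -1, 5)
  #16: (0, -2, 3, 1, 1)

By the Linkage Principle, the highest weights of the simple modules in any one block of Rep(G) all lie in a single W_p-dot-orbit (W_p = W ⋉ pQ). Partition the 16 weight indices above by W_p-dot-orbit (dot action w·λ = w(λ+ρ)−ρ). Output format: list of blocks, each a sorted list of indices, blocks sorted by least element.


C ↔ D_5 under row/col permutation; |W(D_5)| = 1920.

W_11-reps of the 16 weights in Ā_11 (same 5-coord order as C):

  1: (0, 1, 0, 4, 2)
  2: (0, 0, 1, 3, 5)
  3: (0, 0, 1, 3, 5)
  4: (1, 1, 1, 2, 2)
  5: (0, 2, 1, 5, 2)
  6: (0, 0, 1, 3, 5)
  7: (1, 1, 1, 2, 2)
  8: (0, 1, 0, 4, 2)
  9: (0, 2, 1, 5, 2)
  10: (0, 2, 1, 5, 2)
  11: (0, 0, 1, 3, 5)
  12: (0, 1, 0, 4, 2)
  13: (0, 1, 0, 4, 2)
  14: (4, 0, 0, 1, 2)
  15: (1, 1, 1, 0, 6)
  16: (1, 1, 1, 2, 2)

Linkage partition of the 16 weights (6 classes, p=11):

[[1, 8, 12, 13], [2, 3, 6, 11], [4, 7, 16], [5, 9, 10], [14], [15]]


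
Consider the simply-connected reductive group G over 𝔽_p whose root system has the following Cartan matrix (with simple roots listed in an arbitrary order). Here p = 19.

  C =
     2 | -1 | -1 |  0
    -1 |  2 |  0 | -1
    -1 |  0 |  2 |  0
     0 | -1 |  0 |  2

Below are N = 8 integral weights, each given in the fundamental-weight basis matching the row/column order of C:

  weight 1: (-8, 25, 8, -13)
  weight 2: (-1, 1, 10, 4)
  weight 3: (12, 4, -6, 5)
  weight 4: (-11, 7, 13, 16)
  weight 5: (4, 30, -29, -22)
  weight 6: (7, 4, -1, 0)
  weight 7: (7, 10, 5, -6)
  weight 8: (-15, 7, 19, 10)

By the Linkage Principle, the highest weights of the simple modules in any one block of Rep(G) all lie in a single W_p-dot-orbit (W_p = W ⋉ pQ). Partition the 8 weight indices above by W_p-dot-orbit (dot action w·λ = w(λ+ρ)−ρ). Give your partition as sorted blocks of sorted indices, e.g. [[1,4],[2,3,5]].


Root system A_4: the 4×4 matrix C matches after relabeling.

W_19-reps of the 8 weights in Ā_19 (same 4-coord order as C):

  λ_1+ρ ↦ (0, 7, 7, 3);  λ_2+ρ ↦ (0, 2, 11, 5);  λ_3+ρ ↦ (8, 5, 0, 1);  λ_4+ρ ↦ (2, 2, 6, 5);  λ_5+ρ ↦ (2, 2, 6, 5);  λ_6+ρ ↦ (8, 5, 0, 1);  λ_7+ρ ↦ (8, 5, 0, 1);  λ_8+ρ ↦ (8, 5, 0, 1)

Grouping the 8 weights by Ā_19-representative: 4 linkage classes.

[[1], [2], [3, 6, 7, 8], [4, 5]]


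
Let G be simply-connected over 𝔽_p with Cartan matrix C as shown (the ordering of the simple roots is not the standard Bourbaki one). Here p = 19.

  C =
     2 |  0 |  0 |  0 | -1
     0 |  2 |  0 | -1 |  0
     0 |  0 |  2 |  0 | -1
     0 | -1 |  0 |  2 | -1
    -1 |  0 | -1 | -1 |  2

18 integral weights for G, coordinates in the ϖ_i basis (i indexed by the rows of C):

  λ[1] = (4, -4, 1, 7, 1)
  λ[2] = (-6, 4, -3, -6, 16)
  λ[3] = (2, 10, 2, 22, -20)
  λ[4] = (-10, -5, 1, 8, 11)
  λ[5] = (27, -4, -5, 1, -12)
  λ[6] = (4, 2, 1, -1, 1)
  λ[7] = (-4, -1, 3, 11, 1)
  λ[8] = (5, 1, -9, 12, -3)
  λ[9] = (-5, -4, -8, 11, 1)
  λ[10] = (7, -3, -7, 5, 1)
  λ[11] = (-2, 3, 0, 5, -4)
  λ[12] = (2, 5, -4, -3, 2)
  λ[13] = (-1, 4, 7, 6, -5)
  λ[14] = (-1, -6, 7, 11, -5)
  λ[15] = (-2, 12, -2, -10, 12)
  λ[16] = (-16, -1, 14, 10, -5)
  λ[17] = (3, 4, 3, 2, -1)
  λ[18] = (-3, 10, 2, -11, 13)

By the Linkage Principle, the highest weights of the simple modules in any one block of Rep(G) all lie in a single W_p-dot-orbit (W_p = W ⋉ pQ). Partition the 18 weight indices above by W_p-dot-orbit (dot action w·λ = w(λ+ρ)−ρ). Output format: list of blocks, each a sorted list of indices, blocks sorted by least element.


D_5 Cartan matrix, 5 simple roots permuted; ρ=(1,1,1,1,1).

λ_j+ρ reflected into Ā_19 (⟨·,θ^∨⟩≤19); 5-tuples as given:

  1: (5, 3, 2, 0, 2)
  2: (5, 3, 2, 0, 2)
  3: (1, 4, 1, 0, 2)
  4: (5, 3, 2, 0, 2)
  5: (1, 4, 1, 0, 2)
  6: (5, 3, 2, 0, 2)
  7: (2, 0, 3, 1, 1)
  8: (4, 2, 2, 0, 4)
  9: (5, 3, 2, 0, 2)
  10: (4, 2, 2, 0, 4)
  11: (1, 4, 1, 0, 2)
  12: (1, 4, 1, 0, 2)
  13: (4, 5, 4, 3, 0)
  14: (4, 5, 4, 3, 0)
  15: (1, 4, 1, 0, 2)
  16: (4, 5, 4, 3, 0)
  17: (4, 5, 4, 3, 0)
  18: (2, 0, 3, 1, 1)

Linkage partition of the 18 weights (5 classes, p=19):

[[1, 2, 4, 6, 9], [3, 5, 11, 12, 15], [7, 18], [8, 10], [13, 14, 16, 17]]


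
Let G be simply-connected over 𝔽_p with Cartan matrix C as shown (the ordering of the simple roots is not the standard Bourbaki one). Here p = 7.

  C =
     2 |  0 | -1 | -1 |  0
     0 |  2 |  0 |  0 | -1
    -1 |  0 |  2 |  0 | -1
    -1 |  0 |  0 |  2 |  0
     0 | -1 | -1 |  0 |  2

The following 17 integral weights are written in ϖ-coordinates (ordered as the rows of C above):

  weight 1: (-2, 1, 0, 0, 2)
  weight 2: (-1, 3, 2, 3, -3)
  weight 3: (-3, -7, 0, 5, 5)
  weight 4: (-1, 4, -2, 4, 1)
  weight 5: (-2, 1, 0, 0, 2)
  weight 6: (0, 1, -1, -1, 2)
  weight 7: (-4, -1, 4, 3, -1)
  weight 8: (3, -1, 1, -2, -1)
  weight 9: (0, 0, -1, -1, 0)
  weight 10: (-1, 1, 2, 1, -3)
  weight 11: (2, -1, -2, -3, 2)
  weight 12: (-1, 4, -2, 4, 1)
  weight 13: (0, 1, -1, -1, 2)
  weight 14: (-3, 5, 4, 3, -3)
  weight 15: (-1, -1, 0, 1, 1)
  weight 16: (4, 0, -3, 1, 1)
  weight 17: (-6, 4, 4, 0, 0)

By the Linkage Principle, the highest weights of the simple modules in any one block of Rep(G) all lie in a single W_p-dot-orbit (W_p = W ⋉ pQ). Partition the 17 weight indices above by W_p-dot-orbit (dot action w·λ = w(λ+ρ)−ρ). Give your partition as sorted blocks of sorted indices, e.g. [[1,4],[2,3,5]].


Cartan matrix: type A_5 (|W|=720); un-permuting the 5 rows.

λ_j+ρ reflected into Ā_7 (⟨·,θ^∨⟩≤7); 5-tuples as given:

  1: (1, 2, 0, 0, 3);  2: (0, 0, 1, 2, 2);  3: (1, 1, 0, 0, 1);  4: (1, 1, 0, 0, 1);  5: (1, 2, 0, 0, 3);  6: (1, 2, 0, 0, 3);  7: (3, 0, 2, 1, 0);  8: (3, 0, 2, 1, 0);  9: (1, 1, 0, 0, 1);  10: (0, 0, 1, 2, 2);  11: (0, 0, 1, 2, 2);  12: (1, 1, 0, 0, 1);  13: (1, 2, 0, 0, 3);  14: (0, 0, 1, 2, 2);  15: (0, 0, 1, 2, 2);  16: (3, 0, 2, 1, 0);  17: (1, 1, 0, 0, 1)

The 17 indices split into 4 linkage classes (same alcove rep ⇔ same W_7-dot-orbit):

[[1, 5, 6, 13], [2, 10, 11, 14, 15], [3, 4, 9, 12, 17], [7, 8, 16]]


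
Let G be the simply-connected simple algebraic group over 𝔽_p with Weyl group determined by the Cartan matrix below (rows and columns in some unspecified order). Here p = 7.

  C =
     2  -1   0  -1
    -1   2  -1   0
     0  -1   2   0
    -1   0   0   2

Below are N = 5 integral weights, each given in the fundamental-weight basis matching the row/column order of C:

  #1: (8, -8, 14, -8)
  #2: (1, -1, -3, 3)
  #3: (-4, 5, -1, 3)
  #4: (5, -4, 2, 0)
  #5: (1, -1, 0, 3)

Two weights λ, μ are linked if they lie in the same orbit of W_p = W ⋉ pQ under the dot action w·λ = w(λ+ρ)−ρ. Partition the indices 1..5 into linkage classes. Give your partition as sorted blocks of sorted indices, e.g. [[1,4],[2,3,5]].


C ↔ A_4 under row/col permutation; |W(A_4)| = 120.

Alcove-folded reps (p=7, 5 weights, presented ϖ-order):

  λ_1 → (0, 2, 0, 4) · λ_2 → (0, 2, 0, 4) · λ_3 → (3, 3, 0, 1) · λ_4 → (3, 3, 0, 1) · λ_5 → (2, 0, 1, 4)

Partition of {1..5} into 3 W_7-dot-orbits:

[[1, 2], [3, 4], [5]]


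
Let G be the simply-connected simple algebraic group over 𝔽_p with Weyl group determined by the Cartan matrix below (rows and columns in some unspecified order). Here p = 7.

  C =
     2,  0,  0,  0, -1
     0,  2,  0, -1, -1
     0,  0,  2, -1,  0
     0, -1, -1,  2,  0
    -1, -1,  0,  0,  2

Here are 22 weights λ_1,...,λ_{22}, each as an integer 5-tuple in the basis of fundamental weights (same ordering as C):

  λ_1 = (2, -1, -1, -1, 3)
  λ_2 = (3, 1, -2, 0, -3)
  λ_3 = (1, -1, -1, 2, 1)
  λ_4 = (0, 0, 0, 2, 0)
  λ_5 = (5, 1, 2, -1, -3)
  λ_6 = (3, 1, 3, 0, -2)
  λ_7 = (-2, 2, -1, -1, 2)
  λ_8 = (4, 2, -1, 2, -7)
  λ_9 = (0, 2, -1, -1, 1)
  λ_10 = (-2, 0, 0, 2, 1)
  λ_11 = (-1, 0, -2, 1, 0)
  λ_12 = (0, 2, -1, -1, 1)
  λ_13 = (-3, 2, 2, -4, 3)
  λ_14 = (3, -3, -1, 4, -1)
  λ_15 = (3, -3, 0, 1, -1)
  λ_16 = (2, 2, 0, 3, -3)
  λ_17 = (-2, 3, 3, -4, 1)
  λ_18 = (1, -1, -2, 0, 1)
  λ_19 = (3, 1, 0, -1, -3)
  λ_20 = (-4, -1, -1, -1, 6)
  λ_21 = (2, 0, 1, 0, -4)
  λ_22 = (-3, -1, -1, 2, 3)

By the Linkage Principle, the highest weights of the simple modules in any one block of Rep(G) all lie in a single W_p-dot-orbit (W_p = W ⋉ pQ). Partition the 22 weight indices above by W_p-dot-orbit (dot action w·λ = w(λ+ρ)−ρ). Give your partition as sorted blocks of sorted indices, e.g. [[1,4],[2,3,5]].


Root system A_5: the 5×5 matrix C matches after relabeling.

W_7-reps of the 22 weights in Ā_7 (same 5-coord order as C):

    1: (3, 0, 0, 0, 4)
    2: (2, 0, 1, 0, 2)
    3: (2, 0, 0, 3, 2)
    4: (1, 1, 1, 3, 1)
    5: (2, 0, 1, 0, 2)
    6: (0, 1, 1, 1, 1)
    7: (1, 3, 0, 0, 2)
    8: (1, 3, 0, 0, 2)
    9: (1, 3, 0, 0, 2)
    10: (1, 1, 1, 3, 1)
    11: (0, 1, 1, 1, 1)
    12: (1, 3, 0, 0, 2)
    13: (2, 0, 0, 3, 2)
    14: (2, 0, 0, 3, 2)
    15: (2, 0, 1, 0, 2)
    16: (1, 1, 1, 3, 1)
    17: (1, 1, 1, 3, 1)
    18: (2, 0, 1, 0, 2)
    19: (2, 0, 1, 0, 2)
    20: (3, 0, 0, 0, 4)
    21: (0, 1, 1, 1, 1)
    22: (2, 0, 0, 3, 2)

Partition of {1..22} into 6 W_7-dot-orbits:

[[1, 20], [2, 5, 15, 18, 19], [3, 13, 14, 22], [4, 10, 16, 17], [6, 11, 21], [7, 8, 9, 12]]


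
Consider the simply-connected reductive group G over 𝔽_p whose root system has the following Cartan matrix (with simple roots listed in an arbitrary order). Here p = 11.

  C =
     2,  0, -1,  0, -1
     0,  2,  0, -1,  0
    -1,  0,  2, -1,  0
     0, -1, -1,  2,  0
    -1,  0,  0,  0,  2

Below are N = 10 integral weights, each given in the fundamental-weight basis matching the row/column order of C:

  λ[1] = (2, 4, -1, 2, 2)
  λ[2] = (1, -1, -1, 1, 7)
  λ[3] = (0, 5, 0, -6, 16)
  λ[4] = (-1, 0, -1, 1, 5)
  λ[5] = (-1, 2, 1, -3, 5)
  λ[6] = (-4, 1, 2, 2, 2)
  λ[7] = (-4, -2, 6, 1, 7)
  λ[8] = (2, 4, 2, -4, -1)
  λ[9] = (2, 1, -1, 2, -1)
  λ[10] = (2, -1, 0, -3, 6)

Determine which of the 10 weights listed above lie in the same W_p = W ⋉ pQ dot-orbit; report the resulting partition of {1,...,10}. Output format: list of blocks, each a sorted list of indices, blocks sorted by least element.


A_5 Cartan matrix, 5 simple roots permuted; ρ=(1,1,1,1,1).

Ā_11 reps of the 10 weights (A_5, coords as presented):

    λ_1 → (3, 2, 0, 3, 0)
    λ_2 → (2, 1, 0, 1, 7)
    λ_3 → (3, 1, 3, 1, 2)
    λ_4 → (0, 1, 0, 2, 6)
    λ_5 → (0, 1, 0, 2, 6)
    λ_6 → (3, 2, 0, 3, 0)
    λ_7 → (3, 1, 3, 1, 2)
    λ_8 → (3, 2, 0, 3, 0)
    λ_9 → (3, 2, 0, 3, 0)
    λ_10 → (2, 1, 0, 1, 7)

Partition of {1..10} into 4 W_11-dot-orbits:

[[1, 6, 8, 9], [2, 10], [3, 7], [4, 5]]


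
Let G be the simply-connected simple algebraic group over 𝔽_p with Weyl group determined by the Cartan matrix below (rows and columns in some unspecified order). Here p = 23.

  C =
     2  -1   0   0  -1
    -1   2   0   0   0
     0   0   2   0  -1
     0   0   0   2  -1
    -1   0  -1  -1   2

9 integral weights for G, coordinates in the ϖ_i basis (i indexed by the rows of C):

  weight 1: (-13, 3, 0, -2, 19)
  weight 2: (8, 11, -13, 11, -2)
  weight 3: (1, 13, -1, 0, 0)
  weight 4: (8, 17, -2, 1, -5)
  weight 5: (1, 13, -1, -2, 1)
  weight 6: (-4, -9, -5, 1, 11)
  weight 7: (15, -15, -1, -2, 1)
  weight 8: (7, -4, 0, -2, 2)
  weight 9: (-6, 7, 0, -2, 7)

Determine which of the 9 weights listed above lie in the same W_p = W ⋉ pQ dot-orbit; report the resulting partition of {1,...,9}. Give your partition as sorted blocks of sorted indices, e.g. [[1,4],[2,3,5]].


Dynkin diagram of C (from the 8 off-diagonal −1 entries): D_5.

W_23-reps of the 9 weights in Ā_23 (same 5-coord order as C):

    [1] (5, 3, 1, 1, 2)
    [2] (5, 3, 1, 1, 2)
    [3] (2, 14, 0, 1, 1)
    [4] (2, 14, 0, 1, 1)
    [5] (2, 14, 0, 1, 1)
    [6] (5, 3, 1, 1, 2)
    [7] (2, 14, 0, 1, 1)
    [8] (5, 3, 1, 1, 2)
    [9] (5, 3, 1, 1, 2)

These 9 weights hit 2 W_23-dot-orbits; sizes (5, 4):

[[1, 2, 6, 8, 9], [3, 4, 5, 7]]


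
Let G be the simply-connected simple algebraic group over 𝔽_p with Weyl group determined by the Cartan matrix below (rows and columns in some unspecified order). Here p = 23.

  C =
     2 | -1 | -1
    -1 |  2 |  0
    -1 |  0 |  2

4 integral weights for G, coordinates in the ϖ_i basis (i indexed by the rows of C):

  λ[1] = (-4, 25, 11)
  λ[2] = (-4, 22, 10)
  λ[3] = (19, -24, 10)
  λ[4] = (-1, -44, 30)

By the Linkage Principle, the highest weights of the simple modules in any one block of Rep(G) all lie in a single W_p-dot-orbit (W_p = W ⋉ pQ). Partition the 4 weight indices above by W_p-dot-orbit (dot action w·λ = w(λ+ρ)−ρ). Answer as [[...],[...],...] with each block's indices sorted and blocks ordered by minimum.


Root system A_3: the 3×3 matrix C matches after relabeling.

Alcove-folded reps (p=23, 4 weights, presented ϖ-order):

  1: (0, 11, 3) · 2: (3, 12, 0) · 3: (3, 12, 0) · 4: (3, 12, 0)

The 4 indices split into 2 linkage classes (same alcove rep ⇔ same W_23-dot-orbit):

[[1], [2, 3, 4]]


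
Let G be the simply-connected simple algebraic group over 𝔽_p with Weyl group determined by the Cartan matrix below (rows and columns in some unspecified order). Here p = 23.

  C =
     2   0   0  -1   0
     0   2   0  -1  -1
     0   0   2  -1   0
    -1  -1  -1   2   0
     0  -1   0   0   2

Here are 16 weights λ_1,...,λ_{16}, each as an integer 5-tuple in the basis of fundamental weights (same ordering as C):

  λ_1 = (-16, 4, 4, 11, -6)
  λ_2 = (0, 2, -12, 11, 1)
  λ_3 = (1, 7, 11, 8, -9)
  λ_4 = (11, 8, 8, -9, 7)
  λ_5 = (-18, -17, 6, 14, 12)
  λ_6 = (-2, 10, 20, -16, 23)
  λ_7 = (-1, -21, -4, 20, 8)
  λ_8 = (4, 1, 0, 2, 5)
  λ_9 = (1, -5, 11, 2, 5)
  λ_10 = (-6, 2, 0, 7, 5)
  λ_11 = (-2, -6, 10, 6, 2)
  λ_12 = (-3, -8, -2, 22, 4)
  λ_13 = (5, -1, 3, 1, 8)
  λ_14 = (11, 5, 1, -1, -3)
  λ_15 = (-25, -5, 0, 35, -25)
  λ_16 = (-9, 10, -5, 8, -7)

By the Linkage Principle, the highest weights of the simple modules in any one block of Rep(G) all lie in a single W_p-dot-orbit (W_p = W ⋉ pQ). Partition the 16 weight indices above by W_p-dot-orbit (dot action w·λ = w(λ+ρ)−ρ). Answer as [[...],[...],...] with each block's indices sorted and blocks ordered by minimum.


C ↔ D_5 under row/col permutation; |W(D_5)| = 1920.

λ_j+ρ reflected into Ā_23 (⟨·,θ^∨⟩≤23); 5-tuples as given:

    1: (12, 3, 2, 0, 2)
    2: (1, 3, 11, 1, 2)
    3: (6, 0, 4, 2, 9)
    4: (4, 7, 1, 1, 1)
    5: (1, 3, 11, 1, 2)
    6: (1, 3, 11, 1, 2)
    7: (2, 2, 1, 0, 11)
    8: (5, 2, 1, 3, 6)
    9: (1, 3, 11, 1, 2)
    10: (5, 2, 1, 3, 6)
    11: (1, 3, 11, 1, 2)
    12: (2, 2, 1, 0, 11)
    13: (6, 0, 4, 2, 9)
    14: (12, 3, 2, 0, 2)
    15: (4, 7, 1, 1, 1)
    16: (5, 2, 1, 3, 6)

The 16 indices split into 6 linkage classes (same alcove rep ⇔ same W_23-dot-orbit):

[[1, 14], [2, 5, 6, 9, 11], [3, 13], [4, 15], [7, 12], [8, 10, 16]]


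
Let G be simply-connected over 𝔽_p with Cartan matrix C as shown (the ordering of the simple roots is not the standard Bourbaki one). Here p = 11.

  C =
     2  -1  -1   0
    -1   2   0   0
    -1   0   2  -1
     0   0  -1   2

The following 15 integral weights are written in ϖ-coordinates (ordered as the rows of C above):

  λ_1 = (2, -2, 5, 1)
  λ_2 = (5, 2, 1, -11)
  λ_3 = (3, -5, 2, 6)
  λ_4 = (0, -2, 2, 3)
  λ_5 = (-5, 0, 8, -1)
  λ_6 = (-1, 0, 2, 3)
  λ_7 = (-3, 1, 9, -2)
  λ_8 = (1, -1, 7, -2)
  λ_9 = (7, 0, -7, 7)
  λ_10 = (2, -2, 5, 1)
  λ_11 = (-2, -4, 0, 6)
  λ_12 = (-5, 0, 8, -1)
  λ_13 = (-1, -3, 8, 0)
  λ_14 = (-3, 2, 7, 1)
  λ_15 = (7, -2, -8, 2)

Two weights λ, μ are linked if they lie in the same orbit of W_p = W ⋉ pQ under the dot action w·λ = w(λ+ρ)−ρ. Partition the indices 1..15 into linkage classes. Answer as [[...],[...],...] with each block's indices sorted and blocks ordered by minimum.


Root system A_4: the 4×4 matrix C matches after relabeling.

Ā_11 reps of the 15 weights (A_4, coords as presented):

  [1] (2, 1, 6, 2) · [2] (2, 1, 6, 2) · [3] (0, 1, 3, 4) · [4] (0, 1, 3, 4) · [5] (1, 3, 5, 0) · [6] (0, 1, 3, 4) · [7] (2, 0, 7, 1) · [8] (2, 0, 7, 1) · [9] (2, 1, 6, 2) · [10] (2, 1, 6, 2) · [11] (0, 1, 3, 4) · [12] (1, 3, 5, 0) · [13] (2, 0, 7, 1) · [14] (2, 1, 6, 2) · [15] (0, 1, 3, 4)

These 15 weights hit 4 W_11-dot-orbits; sizes (5, 5, 2, 3):

[[1, 2, 9, 10, 14], [3, 4, 6, 11, 15], [5, 12], [7, 8, 13]]


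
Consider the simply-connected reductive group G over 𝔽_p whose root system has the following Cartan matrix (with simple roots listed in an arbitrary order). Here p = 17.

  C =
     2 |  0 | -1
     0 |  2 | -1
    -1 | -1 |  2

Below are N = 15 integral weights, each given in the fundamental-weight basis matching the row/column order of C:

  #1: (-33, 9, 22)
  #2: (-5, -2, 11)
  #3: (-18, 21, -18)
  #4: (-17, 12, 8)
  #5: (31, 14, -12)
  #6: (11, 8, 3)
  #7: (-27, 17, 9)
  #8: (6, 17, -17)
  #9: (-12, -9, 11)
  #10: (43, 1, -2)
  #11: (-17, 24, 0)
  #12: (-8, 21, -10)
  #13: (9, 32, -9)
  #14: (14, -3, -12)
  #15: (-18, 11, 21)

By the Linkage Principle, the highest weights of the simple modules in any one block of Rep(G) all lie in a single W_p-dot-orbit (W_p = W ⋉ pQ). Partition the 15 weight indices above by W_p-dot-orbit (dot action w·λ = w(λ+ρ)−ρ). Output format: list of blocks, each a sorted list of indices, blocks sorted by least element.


A_3 Cartan matrix, 3 simple roots permuted; ρ=(1,1,1).

Folding the 15 weights λ_j+ρ into Ā_17 (reps in the given 3-coord order):

  λ_1+ρ ↦ (1, 9, 6)
  λ_2+ρ ↦ (4, 1, 7)
  λ_3+ρ ↦ (0, 5, 0)
  λ_4+ρ ↦ (4, 1, 7)
  λ_5+ρ ↦ (2, 11, 2)
  λ_6+ρ ↦ (4, 1, 4)
  λ_7+ρ ↦ (1, 9, 6)
  λ_8+ρ ↦ (8, 1, 7)
  λ_9+ρ ↦ (4, 1, 7)
  λ_10+ρ ↦ (1, 9, 6)
  λ_11+ρ ↦ (8, 1, 7)
  λ_12+ρ ↦ (4, 1, 7)
  λ_13+ρ ↦ (8, 1, 7)
  λ_14+ρ ↦ (2, 11, 2)
  λ_15+ρ ↦ (0, 5, 0)

Grouping the 15 weights by Ā_17-representative: 6 linkage classes.

[[1, 7, 10], [2, 4, 9, 12], [3, 15], [5, 14], [6], [8, 11, 13]]
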